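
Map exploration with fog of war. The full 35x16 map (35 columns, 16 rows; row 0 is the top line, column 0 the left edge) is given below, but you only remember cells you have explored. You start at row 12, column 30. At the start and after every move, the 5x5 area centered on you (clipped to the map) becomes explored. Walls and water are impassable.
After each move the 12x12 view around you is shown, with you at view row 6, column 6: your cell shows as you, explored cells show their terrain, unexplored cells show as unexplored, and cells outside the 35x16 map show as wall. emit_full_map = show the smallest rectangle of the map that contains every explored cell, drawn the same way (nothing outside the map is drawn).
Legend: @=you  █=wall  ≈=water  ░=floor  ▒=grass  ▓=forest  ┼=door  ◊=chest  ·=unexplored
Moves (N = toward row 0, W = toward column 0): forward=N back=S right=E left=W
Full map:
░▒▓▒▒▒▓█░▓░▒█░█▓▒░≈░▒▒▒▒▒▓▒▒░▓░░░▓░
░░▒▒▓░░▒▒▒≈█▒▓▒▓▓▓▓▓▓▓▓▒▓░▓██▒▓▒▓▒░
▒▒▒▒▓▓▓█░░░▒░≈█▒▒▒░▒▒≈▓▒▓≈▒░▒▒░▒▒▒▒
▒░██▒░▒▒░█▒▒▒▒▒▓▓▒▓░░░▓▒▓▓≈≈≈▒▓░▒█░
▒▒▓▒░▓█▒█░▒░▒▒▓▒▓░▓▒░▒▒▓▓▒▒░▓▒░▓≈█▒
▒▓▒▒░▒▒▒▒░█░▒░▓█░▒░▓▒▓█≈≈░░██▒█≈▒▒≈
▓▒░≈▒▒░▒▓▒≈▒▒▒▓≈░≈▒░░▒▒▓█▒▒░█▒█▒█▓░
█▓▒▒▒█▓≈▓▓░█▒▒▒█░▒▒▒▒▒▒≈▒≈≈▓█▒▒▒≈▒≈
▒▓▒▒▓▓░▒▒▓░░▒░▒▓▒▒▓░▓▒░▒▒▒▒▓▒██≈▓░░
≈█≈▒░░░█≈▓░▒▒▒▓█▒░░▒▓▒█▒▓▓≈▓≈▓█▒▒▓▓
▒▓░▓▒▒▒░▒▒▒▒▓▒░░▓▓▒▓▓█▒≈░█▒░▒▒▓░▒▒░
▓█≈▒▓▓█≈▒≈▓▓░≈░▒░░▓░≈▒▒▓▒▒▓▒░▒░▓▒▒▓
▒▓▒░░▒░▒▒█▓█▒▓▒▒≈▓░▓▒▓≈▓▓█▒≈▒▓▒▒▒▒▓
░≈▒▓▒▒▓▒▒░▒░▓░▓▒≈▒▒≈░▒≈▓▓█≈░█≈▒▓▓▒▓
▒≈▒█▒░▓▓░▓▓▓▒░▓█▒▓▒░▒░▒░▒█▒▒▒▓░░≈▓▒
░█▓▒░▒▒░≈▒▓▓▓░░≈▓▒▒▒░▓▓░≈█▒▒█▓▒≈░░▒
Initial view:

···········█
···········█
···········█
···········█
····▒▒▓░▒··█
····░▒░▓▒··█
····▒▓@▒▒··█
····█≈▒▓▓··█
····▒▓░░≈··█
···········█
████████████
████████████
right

··········██
··········██
··········██
··········██
···▒▒▓░▒▒·██
···░▒░▓▒▒·██
···▒▓▒@▒▒·██
···█≈▒▓▓▒·██
···▒▓░░≈▓·██
··········██
████████████
████████████

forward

··········██
··········██
··········██
··········██
····▓█▒▒▓·██
···▒▒▓░▒▒·██
···░▒░@▒▒·██
···▒▓▒▒▒▒·██
···█≈▒▓▓▒·██
···▒▓░░≈▓·██
··········██
████████████

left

···········█
···········█
···········█
···········█
····≈▓█▒▒▓·█
····▒▒▓░▒▒·█
····░▒@▓▒▒·█
····▒▓▒▒▒▒·█
····█≈▒▓▓▒·█
····▒▓░░≈▓·█
···········█
████████████

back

···········█
···········█
···········█
····≈▓█▒▒▓·█
····▒▒▓░▒▒·█
····░▒░▓▒▒·█
····▒▓@▒▒▒·█
····█≈▒▓▓▒·█
····▒▓░░≈▓·█
···········█
████████████
████████████

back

···········█
···········█
····≈▓█▒▒▓·█
····▒▒▓░▒▒·█
····░▒░▓▒▒·█
····▒▓▒▒▒▒·█
····█≈@▓▓▒·█
····▒▓░░≈▓·█
····█▓▒≈░··█
████████████
████████████
████████████

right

··········██
··········██
···≈▓█▒▒▓·██
···▒▒▓░▒▒·██
···░▒░▓▒▒·██
···▒▓▒▒▒▒·██
···█≈▒@▓▒·██
···▒▓░░≈▓·██
···█▓▒≈░░·██
████████████
████████████
████████████

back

··········██
···≈▓█▒▒▓·██
···▒▒▓░▒▒·██
···░▒░▓▒▒·██
···▒▓▒▒▒▒·██
···█≈▒▓▓▒·██
···▒▓░@≈▓·██
···█▓▒≈░░·██
████████████
████████████
████████████
████████████

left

···········█
····≈▓█▒▒▓·█
····▒▒▓░▒▒·█
····░▒░▓▒▒·█
····▒▓▒▒▒▒·█
····█≈▒▓▓▒·█
····▒▓@░≈▓·█
····█▓▒≈░░·█
████████████
████████████
████████████
████████████

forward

···········█
···········█
····≈▓█▒▒▓·█
····▒▒▓░▒▒·█
····░▒░▓▒▒·█
····▒▓▒▒▒▒·█
····█≈@▓▓▒·█
····▒▓░░≈▓·█
····█▓▒≈░░·█
████████████
████████████
████████████

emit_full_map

≈▓█▒▒▓
▒▒▓░▒▒
░▒░▓▒▒
▒▓▒▒▒▒
█≈@▓▓▒
▒▓░░≈▓
█▓▒≈░░

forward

···········█
···········█
···········█
····≈▓█▒▒▓·█
····▒▒▓░▒▒·█
····░▒░▓▒▒·█
····▒▓@▒▒▒·█
····█≈▒▓▓▒·█
····▒▓░░≈▓·█
····█▓▒≈░░·█
████████████
████████████

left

············
············
············
·····≈▓█▒▒▓·
····░▒▒▓░▒▒·
····▒░▒░▓▒▒·
····≈▒@▒▒▒▒·
····░█≈▒▓▓▒·
····▒▒▓░░≈▓·
·····█▓▒≈░░·
████████████
████████████

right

···········█
···········█
···········█
····≈▓█▒▒▓·█
···░▒▒▓░▒▒·█
···▒░▒░▓▒▒·█
···≈▒▓@▒▒▒·█
···░█≈▒▓▓▒·█
···▒▒▓░░≈▓·█
····█▓▒≈░░·█
████████████
████████████

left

············
············
············
·····≈▓█▒▒▓·
····░▒▒▓░▒▒·
····▒░▒░▓▒▒·
····≈▒@▒▒▒▒·
····░█≈▒▓▓▒·
····▒▒▓░░≈▓·
·····█▓▒≈░░·
████████████
████████████

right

···········█
···········█
···········█
····≈▓█▒▒▓·█
···░▒▒▓░▒▒·█
···▒░▒░▓▒▒·█
···≈▒▓@▒▒▒·█
···░█≈▒▓▓▒·█
···▒▒▓░░≈▓·█
····█▓▒≈░░·█
████████████
████████████

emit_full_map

·≈▓█▒▒▓
░▒▒▓░▒▒
▒░▒░▓▒▒
≈▒▓@▒▒▒
░█≈▒▓▓▒
▒▒▓░░≈▓
·█▓▒≈░░

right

··········██
··········██
··········██
···≈▓█▒▒▓·██
··░▒▒▓░▒▒·██
··▒░▒░▓▒▒·██
··≈▒▓▒@▒▒·██
··░█≈▒▓▓▒·██
··▒▒▓░░≈▓·██
···█▓▒≈░░·██
████████████
████████████

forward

··········██
··········██
··········██
··········██
···≈▓█▒▒▓·██
··░▒▒▓░▒▒·██
··▒░▒░@▒▒·██
··≈▒▓▒▒▒▒·██
··░█≈▒▓▓▒·██
··▒▒▓░░≈▓·██
···█▓▒≈░░·██
████████████

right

·········███
·········███
·········███
·········███
··≈▓█▒▒▓▓███
·░▒▒▓░▒▒░███
·▒░▒░▓@▒▓███
·≈▒▓▒▒▒▒▓███
·░█≈▒▓▓▒▓███
·▒▒▓░░≈▓·███
··█▓▒≈░░·███
████████████

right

········████
········████
········████
········████
·≈▓█▒▒▓▓████
░▒▒▓░▒▒░████
▒░▒░▓▒@▓████
≈▒▓▒▒▒▒▓████
░█≈▒▓▓▒▓████
▒▒▓░░≈▓·████
·█▓▒≈░░·████
████████████

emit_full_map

·≈▓█▒▒▓▓
░▒▒▓░▒▒░
▒░▒░▓▒@▓
≈▒▓▒▒▒▒▓
░█≈▒▓▓▒▓
▒▒▓░░≈▓·
·█▓▒≈░░·


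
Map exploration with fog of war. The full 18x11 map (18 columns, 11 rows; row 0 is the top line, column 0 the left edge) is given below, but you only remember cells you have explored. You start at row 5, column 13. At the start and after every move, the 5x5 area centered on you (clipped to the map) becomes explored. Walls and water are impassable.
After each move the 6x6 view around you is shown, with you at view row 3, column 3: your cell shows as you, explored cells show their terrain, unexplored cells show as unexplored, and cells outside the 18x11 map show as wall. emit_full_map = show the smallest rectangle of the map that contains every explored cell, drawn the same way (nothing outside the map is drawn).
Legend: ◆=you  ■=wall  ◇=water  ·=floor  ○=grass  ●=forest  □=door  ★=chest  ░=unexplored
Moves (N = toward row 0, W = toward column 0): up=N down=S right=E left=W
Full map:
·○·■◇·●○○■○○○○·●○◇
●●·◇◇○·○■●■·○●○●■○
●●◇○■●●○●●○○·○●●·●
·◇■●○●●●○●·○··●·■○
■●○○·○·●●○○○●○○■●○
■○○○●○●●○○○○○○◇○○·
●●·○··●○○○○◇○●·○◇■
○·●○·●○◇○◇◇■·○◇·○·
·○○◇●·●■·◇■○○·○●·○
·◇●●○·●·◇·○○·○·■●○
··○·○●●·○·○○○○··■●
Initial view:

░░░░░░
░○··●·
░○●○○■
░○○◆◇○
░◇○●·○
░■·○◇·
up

░░░░░░
░○·○●●
░○··●·
░○●◆○■
░○○○◇○
░◇○●·○

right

░░░░░░
○·○●●·
○··●·■
○●○◆■●
○○○◇○○
◇○●·○◇

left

░░░░░░
░○·○●●
░○··●·
░○●◆○■
░○○○◇○
░◇○●·○

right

░░░░░░
○·○●●·
○··●·■
○●○◆■●
○○○◇○○
◇○●·○◇

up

░░░░░░
░○●○●■
○·○●●·
○··◆·■
○●○○■●
○○○◇○○

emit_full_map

░○●○●■
○·○●●·
○··◆·■
○●○○■●
○○○◇○○
◇○●·○◇
■·○◇·░

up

■■■■■■
░○○·●○
░○●○●■
○·○◆●·
○··●·■
○●○○■●

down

░○○·●○
░○●○●■
○·○●●·
○··◆·■
○●○○■●
○○○◇○○

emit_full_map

░○○·●○
░○●○●■
○·○●●·
○··◆·■
○●○○■●
○○○◇○○
◇○●·○◇
■·○◇·░


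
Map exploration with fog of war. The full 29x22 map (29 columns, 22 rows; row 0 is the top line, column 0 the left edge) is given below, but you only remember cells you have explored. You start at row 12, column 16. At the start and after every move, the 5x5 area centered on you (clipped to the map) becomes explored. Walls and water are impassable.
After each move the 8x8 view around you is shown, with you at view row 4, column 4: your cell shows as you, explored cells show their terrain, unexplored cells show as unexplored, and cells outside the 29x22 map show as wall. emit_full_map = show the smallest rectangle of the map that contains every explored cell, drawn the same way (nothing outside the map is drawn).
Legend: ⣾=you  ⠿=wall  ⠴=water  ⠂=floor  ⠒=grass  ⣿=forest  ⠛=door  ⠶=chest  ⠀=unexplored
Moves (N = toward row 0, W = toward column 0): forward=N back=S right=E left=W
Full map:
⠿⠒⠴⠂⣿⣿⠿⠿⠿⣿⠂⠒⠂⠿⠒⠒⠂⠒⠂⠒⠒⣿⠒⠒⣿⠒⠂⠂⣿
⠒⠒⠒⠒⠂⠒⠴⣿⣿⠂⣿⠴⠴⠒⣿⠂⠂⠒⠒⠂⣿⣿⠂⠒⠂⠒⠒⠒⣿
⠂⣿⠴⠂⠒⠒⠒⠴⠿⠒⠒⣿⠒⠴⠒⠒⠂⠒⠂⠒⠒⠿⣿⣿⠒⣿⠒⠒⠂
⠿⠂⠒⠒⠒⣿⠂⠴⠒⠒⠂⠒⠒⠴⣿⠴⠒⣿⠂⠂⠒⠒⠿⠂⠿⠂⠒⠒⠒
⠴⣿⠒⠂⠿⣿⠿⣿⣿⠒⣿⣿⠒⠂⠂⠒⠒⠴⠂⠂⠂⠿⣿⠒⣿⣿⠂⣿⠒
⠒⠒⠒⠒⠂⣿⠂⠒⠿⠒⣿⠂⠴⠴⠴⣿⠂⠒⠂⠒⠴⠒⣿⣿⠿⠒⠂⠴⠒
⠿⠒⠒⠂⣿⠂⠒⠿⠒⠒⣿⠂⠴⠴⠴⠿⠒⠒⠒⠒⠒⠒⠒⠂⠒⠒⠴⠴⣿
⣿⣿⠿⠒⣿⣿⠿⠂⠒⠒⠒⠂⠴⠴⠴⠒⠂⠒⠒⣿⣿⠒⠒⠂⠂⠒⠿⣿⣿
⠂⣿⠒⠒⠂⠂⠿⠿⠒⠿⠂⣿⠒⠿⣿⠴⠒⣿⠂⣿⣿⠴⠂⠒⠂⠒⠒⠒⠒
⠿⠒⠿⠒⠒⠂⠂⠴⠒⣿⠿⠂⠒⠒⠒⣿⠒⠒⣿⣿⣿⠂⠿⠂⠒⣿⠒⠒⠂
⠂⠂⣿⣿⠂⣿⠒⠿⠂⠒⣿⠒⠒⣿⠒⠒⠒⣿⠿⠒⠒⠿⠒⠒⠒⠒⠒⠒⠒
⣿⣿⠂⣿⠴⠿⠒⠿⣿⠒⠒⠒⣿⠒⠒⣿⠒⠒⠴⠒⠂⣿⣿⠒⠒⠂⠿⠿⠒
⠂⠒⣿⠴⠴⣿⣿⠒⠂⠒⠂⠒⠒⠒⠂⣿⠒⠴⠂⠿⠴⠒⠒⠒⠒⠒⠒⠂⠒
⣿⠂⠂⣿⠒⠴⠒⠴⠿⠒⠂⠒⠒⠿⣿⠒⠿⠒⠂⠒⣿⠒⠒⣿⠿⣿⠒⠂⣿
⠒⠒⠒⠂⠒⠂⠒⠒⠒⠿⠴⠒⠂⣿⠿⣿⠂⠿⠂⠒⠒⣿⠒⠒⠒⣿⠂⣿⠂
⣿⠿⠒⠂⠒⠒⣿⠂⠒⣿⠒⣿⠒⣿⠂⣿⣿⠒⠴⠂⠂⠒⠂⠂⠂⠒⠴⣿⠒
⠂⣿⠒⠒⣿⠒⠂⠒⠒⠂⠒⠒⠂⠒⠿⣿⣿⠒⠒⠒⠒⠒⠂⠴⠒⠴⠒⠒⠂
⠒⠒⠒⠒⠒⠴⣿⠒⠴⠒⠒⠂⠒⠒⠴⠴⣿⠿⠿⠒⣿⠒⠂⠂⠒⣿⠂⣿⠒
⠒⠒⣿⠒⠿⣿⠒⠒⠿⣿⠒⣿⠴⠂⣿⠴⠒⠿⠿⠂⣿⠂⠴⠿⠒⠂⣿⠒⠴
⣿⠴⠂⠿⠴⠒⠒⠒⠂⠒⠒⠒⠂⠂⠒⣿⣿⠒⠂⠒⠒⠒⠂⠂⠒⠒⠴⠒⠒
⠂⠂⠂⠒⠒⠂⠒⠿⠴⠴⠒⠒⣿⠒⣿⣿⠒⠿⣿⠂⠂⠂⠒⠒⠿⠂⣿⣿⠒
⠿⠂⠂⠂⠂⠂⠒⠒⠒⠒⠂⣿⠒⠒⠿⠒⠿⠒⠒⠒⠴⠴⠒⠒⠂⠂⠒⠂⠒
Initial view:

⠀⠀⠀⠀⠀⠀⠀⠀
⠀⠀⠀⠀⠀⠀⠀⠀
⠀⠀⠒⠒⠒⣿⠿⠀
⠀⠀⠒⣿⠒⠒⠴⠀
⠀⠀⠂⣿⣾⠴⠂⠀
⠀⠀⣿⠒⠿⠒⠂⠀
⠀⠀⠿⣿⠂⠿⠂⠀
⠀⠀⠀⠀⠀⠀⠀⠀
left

⠀⠀⠀⠀⠀⠀⠀⠀
⠀⠀⠀⠀⠀⠀⠀⠀
⠀⠀⣿⠒⠒⠒⣿⠿
⠀⠀⠒⠒⣿⠒⠒⠴
⠀⠀⠒⠂⣾⠒⠴⠂
⠀⠀⠿⣿⠒⠿⠒⠂
⠀⠀⣿⠿⣿⠂⠿⠂
⠀⠀⠀⠀⠀⠀⠀⠀

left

⠀⠀⠀⠀⠀⠀⠀⠀
⠀⠀⠀⠀⠀⠀⠀⠀
⠀⠀⠒⣿⠒⠒⠒⣿
⠀⠀⣿⠒⠒⣿⠒⠒
⠀⠀⠒⠒⣾⣿⠒⠴
⠀⠀⠒⠿⣿⠒⠿⠒
⠀⠀⠂⣿⠿⣿⠂⠿
⠀⠀⠀⠀⠀⠀⠀⠀

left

⠀⠀⠀⠀⠀⠀⠀⠀
⠀⠀⠀⠀⠀⠀⠀⠀
⠀⠀⠒⠒⣿⠒⠒⠒
⠀⠀⠒⣿⠒⠒⣿⠒
⠀⠀⠒⠒⣾⠂⣿⠒
⠀⠀⠒⠒⠿⣿⠒⠿
⠀⠀⠒⠂⣿⠿⣿⠂
⠀⠀⠀⠀⠀⠀⠀⠀

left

⠀⠀⠀⠀⠀⠀⠀⠀
⠀⠀⠀⠀⠀⠀⠀⠀
⠀⠀⣿⠒⠒⣿⠒⠒
⠀⠀⠒⠒⣿⠒⠒⣿
⠀⠀⠂⠒⣾⠒⠂⣿
⠀⠀⠂⠒⠒⠿⣿⠒
⠀⠀⠴⠒⠂⣿⠿⣿
⠀⠀⠀⠀⠀⠀⠀⠀

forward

⠀⠀⠀⠀⠀⠀⠀⠀
⠀⠀⠀⠀⠀⠀⠀⠀
⠀⠀⠿⠂⠒⠒⠒⠀
⠀⠀⣿⠒⠒⣿⠒⠒
⠀⠀⠒⠒⣾⠒⠒⣿
⠀⠀⠂⠒⠒⠒⠂⣿
⠀⠀⠂⠒⠒⠿⣿⠒
⠀⠀⠴⠒⠂⣿⠿⣿

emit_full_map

⠿⠂⠒⠒⠒⠀⠀⠀⠀
⣿⠒⠒⣿⠒⠒⠒⣿⠿
⠒⠒⣾⠒⠒⣿⠒⠒⠴
⠂⠒⠒⠒⠂⣿⠒⠴⠂
⠂⠒⠒⠿⣿⠒⠿⠒⠂
⠴⠒⠂⣿⠿⣿⠂⠿⠂

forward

⠀⠀⠀⠀⠀⠀⠀⠀
⠀⠀⠀⠀⠀⠀⠀⠀
⠀⠀⠂⣿⠒⠿⣿⠀
⠀⠀⠿⠂⠒⠒⠒⠀
⠀⠀⣿⠒⣾⣿⠒⠒
⠀⠀⠒⠒⣿⠒⠒⣿
⠀⠀⠂⠒⠒⠒⠂⣿
⠀⠀⠂⠒⠒⠿⣿⠒

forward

⠀⠀⠀⠀⠀⠀⠀⠀
⠀⠀⠀⠀⠀⠀⠀⠀
⠀⠀⠒⠂⠴⠴⠴⠀
⠀⠀⠂⣿⠒⠿⣿⠀
⠀⠀⠿⠂⣾⠒⠒⠀
⠀⠀⣿⠒⠒⣿⠒⠒
⠀⠀⠒⠒⣿⠒⠒⣿
⠀⠀⠂⠒⠒⠒⠂⣿

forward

⠀⠀⠀⠀⠀⠀⠀⠀
⠀⠀⠀⠀⠀⠀⠀⠀
⠀⠀⣿⠂⠴⠴⠴⠀
⠀⠀⠒⠂⠴⠴⠴⠀
⠀⠀⠂⣿⣾⠿⣿⠀
⠀⠀⠿⠂⠒⠒⠒⠀
⠀⠀⣿⠒⠒⣿⠒⠒
⠀⠀⠒⠒⣿⠒⠒⣿

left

⠀⠀⠀⠀⠀⠀⠀⠀
⠀⠀⠀⠀⠀⠀⠀⠀
⠀⠀⠒⣿⠂⠴⠴⠴
⠀⠀⠒⠒⠂⠴⠴⠴
⠀⠀⠿⠂⣾⠒⠿⣿
⠀⠀⣿⠿⠂⠒⠒⠒
⠀⠀⠒⣿⠒⠒⣿⠒
⠀⠀⠀⠒⠒⣿⠒⠒

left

⠀⠀⠀⠀⠀⠀⠀⠀
⠀⠀⠀⠀⠀⠀⠀⠀
⠀⠀⠒⠒⣿⠂⠴⠴
⠀⠀⠒⠒⠒⠂⠴⠴
⠀⠀⠒⠿⣾⣿⠒⠿
⠀⠀⠒⣿⠿⠂⠒⠒
⠀⠀⠂⠒⣿⠒⠒⣿
⠀⠀⠀⠀⠒⠒⣿⠒

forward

⠀⠀⠀⠀⠀⠀⠀⠀
⠀⠀⠀⠀⠀⠀⠀⠀
⠀⠀⠿⠒⣿⠂⠴⠀
⠀⠀⠒⠒⣿⠂⠴⠴
⠀⠀⠒⠒⣾⠂⠴⠴
⠀⠀⠒⠿⠂⣿⠒⠿
⠀⠀⠒⣿⠿⠂⠒⠒
⠀⠀⠂⠒⣿⠒⠒⣿

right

⠀⠀⠀⠀⠀⠀⠀⠀
⠀⠀⠀⠀⠀⠀⠀⠀
⠀⠿⠒⣿⠂⠴⠴⠀
⠀⠒⠒⣿⠂⠴⠴⠴
⠀⠒⠒⠒⣾⠴⠴⠴
⠀⠒⠿⠂⣿⠒⠿⣿
⠀⠒⣿⠿⠂⠒⠒⠒
⠀⠂⠒⣿⠒⠒⣿⠒

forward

⠀⠀⠀⠀⠀⠀⠀⠀
⠀⠀⠀⠀⠀⠀⠀⠀
⠀⠀⠒⣿⣿⠒⠂⠀
⠀⠿⠒⣿⠂⠴⠴⠀
⠀⠒⠒⣿⣾⠴⠴⠴
⠀⠒⠒⠒⠂⠴⠴⠴
⠀⠒⠿⠂⣿⠒⠿⣿
⠀⠒⣿⠿⠂⠒⠒⠒

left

⠀⠀⠀⠀⠀⠀⠀⠀
⠀⠀⠀⠀⠀⠀⠀⠀
⠀⠀⣿⠒⣿⣿⠒⠂
⠀⠀⠿⠒⣿⠂⠴⠴
⠀⠀⠒⠒⣾⠂⠴⠴
⠀⠀⠒⠒⠒⠂⠴⠴
⠀⠀⠒⠿⠂⣿⠒⠿
⠀⠀⠒⣿⠿⠂⠒⠒

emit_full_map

⣿⠒⣿⣿⠒⠂⠀⠀⠀⠀⠀
⠿⠒⣿⠂⠴⠴⠀⠀⠀⠀⠀
⠒⠒⣾⠂⠴⠴⠴⠀⠀⠀⠀
⠒⠒⠒⠂⠴⠴⠴⠀⠀⠀⠀
⠒⠿⠂⣿⠒⠿⣿⠀⠀⠀⠀
⠒⣿⠿⠂⠒⠒⠒⠀⠀⠀⠀
⠂⠒⣿⠒⠒⣿⠒⠒⠒⣿⠿
⠀⠀⠒⠒⣿⠒⠒⣿⠒⠒⠴
⠀⠀⠂⠒⠒⠒⠂⣿⠒⠴⠂
⠀⠀⠂⠒⠒⠿⣿⠒⠿⠒⠂
⠀⠀⠴⠒⠂⣿⠿⣿⠂⠿⠂

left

⠀⠀⠀⠀⠀⠀⠀⠀
⠀⠀⠀⠀⠀⠀⠀⠀
⠀⠀⣿⣿⠒⣿⣿⠒
⠀⠀⠒⠿⠒⣿⠂⠴
⠀⠀⠿⠒⣾⣿⠂⠴
⠀⠀⠂⠒⠒⠒⠂⠴
⠀⠀⠿⠒⠿⠂⣿⠒
⠀⠀⠀⠒⣿⠿⠂⠒

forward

⠀⠀⠀⠀⠀⠀⠀⠀
⠀⠀⠀⠀⠀⠀⠀⠀
⠀⠀⠴⠒⠒⠂⠒⠀
⠀⠀⣿⣿⠒⣿⣿⠒
⠀⠀⠒⠿⣾⣿⠂⠴
⠀⠀⠿⠒⠒⣿⠂⠴
⠀⠀⠂⠒⠒⠒⠂⠴
⠀⠀⠿⠒⠿⠂⣿⠒

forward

⠀⠀⠀⠀⠀⠀⠀⠀
⠀⠀⠀⠀⠀⠀⠀⠀
⠀⠀⠴⠿⠒⠒⣿⠀
⠀⠀⠴⠒⠒⠂⠒⠀
⠀⠀⣿⣿⣾⣿⣿⠒
⠀⠀⠒⠿⠒⣿⠂⠴
⠀⠀⠿⠒⠒⣿⠂⠴
⠀⠀⠂⠒⠒⠒⠂⠴

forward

⠿⠿⠿⠿⠿⠿⠿⠿
⠀⠀⠀⠀⠀⠀⠀⠀
⠀⠀⣿⣿⠂⣿⠴⠀
⠀⠀⠴⠿⠒⠒⣿⠀
⠀⠀⠴⠒⣾⠂⠒⠀
⠀⠀⣿⣿⠒⣿⣿⠒
⠀⠀⠒⠿⠒⣿⠂⠴
⠀⠀⠿⠒⠒⣿⠂⠴

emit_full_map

⣿⣿⠂⣿⠴⠀⠀⠀⠀⠀⠀⠀
⠴⠿⠒⠒⣿⠀⠀⠀⠀⠀⠀⠀
⠴⠒⣾⠂⠒⠀⠀⠀⠀⠀⠀⠀
⣿⣿⠒⣿⣿⠒⠂⠀⠀⠀⠀⠀
⠒⠿⠒⣿⠂⠴⠴⠀⠀⠀⠀⠀
⠿⠒⠒⣿⠂⠴⠴⠴⠀⠀⠀⠀
⠂⠒⠒⠒⠂⠴⠴⠴⠀⠀⠀⠀
⠿⠒⠿⠂⣿⠒⠿⣿⠀⠀⠀⠀
⠀⠒⣿⠿⠂⠒⠒⠒⠀⠀⠀⠀
⠀⠂⠒⣿⠒⠒⣿⠒⠒⠒⣿⠿
⠀⠀⠀⠒⠒⣿⠒⠒⣿⠒⠒⠴
⠀⠀⠀⠂⠒⠒⠒⠂⣿⠒⠴⠂
⠀⠀⠀⠂⠒⠒⠿⣿⠒⠿⠒⠂
⠀⠀⠀⠴⠒⠂⣿⠿⣿⠂⠿⠂

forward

⠿⠿⠿⠿⠿⠿⠿⠿
⠿⠿⠿⠿⠿⠿⠿⠿
⠀⠀⠿⠿⣿⠂⠒⠀
⠀⠀⣿⣿⠂⣿⠴⠀
⠀⠀⠴⠿⣾⠒⣿⠀
⠀⠀⠴⠒⠒⠂⠒⠀
⠀⠀⣿⣿⠒⣿⣿⠒
⠀⠀⠒⠿⠒⣿⠂⠴

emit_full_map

⠿⠿⣿⠂⠒⠀⠀⠀⠀⠀⠀⠀
⣿⣿⠂⣿⠴⠀⠀⠀⠀⠀⠀⠀
⠴⠿⣾⠒⣿⠀⠀⠀⠀⠀⠀⠀
⠴⠒⠒⠂⠒⠀⠀⠀⠀⠀⠀⠀
⣿⣿⠒⣿⣿⠒⠂⠀⠀⠀⠀⠀
⠒⠿⠒⣿⠂⠴⠴⠀⠀⠀⠀⠀
⠿⠒⠒⣿⠂⠴⠴⠴⠀⠀⠀⠀
⠂⠒⠒⠒⠂⠴⠴⠴⠀⠀⠀⠀
⠿⠒⠿⠂⣿⠒⠿⣿⠀⠀⠀⠀
⠀⠒⣿⠿⠂⠒⠒⠒⠀⠀⠀⠀
⠀⠂⠒⣿⠒⠒⣿⠒⠒⠒⣿⠿
⠀⠀⠀⠒⠒⣿⠒⠒⣿⠒⠒⠴
⠀⠀⠀⠂⠒⠒⠒⠂⣿⠒⠴⠂
⠀⠀⠀⠂⠒⠒⠿⣿⠒⠿⠒⠂
⠀⠀⠀⠴⠒⠂⣿⠿⣿⠂⠿⠂


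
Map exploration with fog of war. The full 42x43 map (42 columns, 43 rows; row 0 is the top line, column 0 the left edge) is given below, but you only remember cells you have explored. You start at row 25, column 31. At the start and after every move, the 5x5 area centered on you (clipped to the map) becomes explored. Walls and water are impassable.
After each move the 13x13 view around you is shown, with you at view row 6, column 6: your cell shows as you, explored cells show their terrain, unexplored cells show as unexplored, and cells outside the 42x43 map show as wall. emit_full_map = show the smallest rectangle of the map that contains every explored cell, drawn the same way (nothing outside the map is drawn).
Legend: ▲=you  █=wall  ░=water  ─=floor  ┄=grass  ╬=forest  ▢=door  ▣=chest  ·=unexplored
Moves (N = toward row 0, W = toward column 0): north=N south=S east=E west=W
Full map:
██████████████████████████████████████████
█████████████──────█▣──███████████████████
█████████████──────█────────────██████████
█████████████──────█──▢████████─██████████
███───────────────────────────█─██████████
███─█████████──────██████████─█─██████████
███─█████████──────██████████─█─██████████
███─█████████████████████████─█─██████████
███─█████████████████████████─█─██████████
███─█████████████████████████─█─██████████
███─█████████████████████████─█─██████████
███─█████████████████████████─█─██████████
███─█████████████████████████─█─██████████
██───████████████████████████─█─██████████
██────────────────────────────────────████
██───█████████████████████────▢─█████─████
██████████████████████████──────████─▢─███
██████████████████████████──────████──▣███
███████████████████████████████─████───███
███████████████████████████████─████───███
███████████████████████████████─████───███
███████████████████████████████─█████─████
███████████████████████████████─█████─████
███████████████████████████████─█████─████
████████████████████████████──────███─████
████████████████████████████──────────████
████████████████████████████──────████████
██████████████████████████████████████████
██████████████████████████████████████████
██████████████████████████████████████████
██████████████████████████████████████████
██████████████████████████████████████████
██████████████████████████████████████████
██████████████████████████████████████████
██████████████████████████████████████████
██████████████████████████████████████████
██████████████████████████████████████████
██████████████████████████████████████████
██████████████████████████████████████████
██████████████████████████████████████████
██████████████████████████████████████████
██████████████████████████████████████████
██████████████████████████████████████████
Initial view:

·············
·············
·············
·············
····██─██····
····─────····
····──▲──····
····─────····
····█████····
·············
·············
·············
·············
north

·············
·············
·············
·············
····██─██····
····██─██····
····──▲──····
····─────····
····─────····
····█████····
·············
·············
·············

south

·············
·············
·············
····██─██····
····██─██····
····─────····
····──▲──····
····─────····
····█████····
·············
·············
·············
·············

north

·············
·············
·············
·············
····██─██····
····██─██····
····──▲──····
····─────····
····─────····
····█████····
·············
·············
·············

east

·············
·············
·············
·············
···██─███····
···██─███····
···───▲─█····
···──────····
···─────█····
···█████·····
·············
·············
·············

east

·············
·············
·············
·············
··██─████····
··██─████····
··────▲██····
··───────····
··─────██····
··█████······
·············
·············
·············

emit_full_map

██─████
██─████
────▲██
───────
─────██
█████··

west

·············
·············
·············
·············
···██─████···
···██─████···
···───▲─██···
···───────···
···─────██···
···█████·····
·············
·············
·············

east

·············
·············
·············
·············
··██─████····
··██─████····
··────▲██····
··───────····
··─────██····
··█████······
·············
·············
·············

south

·············
·············
·············
··██─████····
··██─████····
··─────██····
··────▲──····
··─────██····
··███████····
·············
·············
·············
·············

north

·············
·············
·············
·············
··██─████····
··██─████····
··────▲██····
··───────····
··─────██····
··███████····
·············
·············
·············

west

·············
·············
·············
·············
···██─████···
···██─████···
···───▲─██···
···───────···
···─────██···
···███████···
·············
·············
·············

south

·············
·············
·············
···██─████···
···██─████···
···─────██···
···───▲───···
···─────██···
···███████···
·············
·············
·············
·············

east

·············
·············
·············
··██─████····
··██─████····
··─────██····
··────▲──····
··─────██····
··███████····
·············
·············
·············
·············

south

·············
·············
··██─████····
··██─████····
··─────██····
··───────····
··────▲██····
··███████····
····█████····
·············
·············
·············
·············

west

·············
·············
···██─████···
···██─████···
···─────██···
···───────···
···───▲─██···
···███████···
····██████···
·············
·············
·············
·············

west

·············
·············
····██─████··
····██─████··
····─────██··
····───────··
····──▲──██··
····███████··
····███████··
·············
·············
·············
·············

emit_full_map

██─████
██─████
─────██
───────
──▲──██
███████
███████

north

·············
·············
·············
····██─████··
····██─████··
····─────██··
····──▲────··
····─────██··
····███████··
····███████··
·············
·············
·············

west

·············
·············
·············
·····██─████·
····███─████·
····──────██·
····──▲─────·
····──────██·
····████████·
·····███████·
·············
·············
·············

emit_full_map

·██─████
███─████
──────██
──▲─────
──────██
████████
·███████


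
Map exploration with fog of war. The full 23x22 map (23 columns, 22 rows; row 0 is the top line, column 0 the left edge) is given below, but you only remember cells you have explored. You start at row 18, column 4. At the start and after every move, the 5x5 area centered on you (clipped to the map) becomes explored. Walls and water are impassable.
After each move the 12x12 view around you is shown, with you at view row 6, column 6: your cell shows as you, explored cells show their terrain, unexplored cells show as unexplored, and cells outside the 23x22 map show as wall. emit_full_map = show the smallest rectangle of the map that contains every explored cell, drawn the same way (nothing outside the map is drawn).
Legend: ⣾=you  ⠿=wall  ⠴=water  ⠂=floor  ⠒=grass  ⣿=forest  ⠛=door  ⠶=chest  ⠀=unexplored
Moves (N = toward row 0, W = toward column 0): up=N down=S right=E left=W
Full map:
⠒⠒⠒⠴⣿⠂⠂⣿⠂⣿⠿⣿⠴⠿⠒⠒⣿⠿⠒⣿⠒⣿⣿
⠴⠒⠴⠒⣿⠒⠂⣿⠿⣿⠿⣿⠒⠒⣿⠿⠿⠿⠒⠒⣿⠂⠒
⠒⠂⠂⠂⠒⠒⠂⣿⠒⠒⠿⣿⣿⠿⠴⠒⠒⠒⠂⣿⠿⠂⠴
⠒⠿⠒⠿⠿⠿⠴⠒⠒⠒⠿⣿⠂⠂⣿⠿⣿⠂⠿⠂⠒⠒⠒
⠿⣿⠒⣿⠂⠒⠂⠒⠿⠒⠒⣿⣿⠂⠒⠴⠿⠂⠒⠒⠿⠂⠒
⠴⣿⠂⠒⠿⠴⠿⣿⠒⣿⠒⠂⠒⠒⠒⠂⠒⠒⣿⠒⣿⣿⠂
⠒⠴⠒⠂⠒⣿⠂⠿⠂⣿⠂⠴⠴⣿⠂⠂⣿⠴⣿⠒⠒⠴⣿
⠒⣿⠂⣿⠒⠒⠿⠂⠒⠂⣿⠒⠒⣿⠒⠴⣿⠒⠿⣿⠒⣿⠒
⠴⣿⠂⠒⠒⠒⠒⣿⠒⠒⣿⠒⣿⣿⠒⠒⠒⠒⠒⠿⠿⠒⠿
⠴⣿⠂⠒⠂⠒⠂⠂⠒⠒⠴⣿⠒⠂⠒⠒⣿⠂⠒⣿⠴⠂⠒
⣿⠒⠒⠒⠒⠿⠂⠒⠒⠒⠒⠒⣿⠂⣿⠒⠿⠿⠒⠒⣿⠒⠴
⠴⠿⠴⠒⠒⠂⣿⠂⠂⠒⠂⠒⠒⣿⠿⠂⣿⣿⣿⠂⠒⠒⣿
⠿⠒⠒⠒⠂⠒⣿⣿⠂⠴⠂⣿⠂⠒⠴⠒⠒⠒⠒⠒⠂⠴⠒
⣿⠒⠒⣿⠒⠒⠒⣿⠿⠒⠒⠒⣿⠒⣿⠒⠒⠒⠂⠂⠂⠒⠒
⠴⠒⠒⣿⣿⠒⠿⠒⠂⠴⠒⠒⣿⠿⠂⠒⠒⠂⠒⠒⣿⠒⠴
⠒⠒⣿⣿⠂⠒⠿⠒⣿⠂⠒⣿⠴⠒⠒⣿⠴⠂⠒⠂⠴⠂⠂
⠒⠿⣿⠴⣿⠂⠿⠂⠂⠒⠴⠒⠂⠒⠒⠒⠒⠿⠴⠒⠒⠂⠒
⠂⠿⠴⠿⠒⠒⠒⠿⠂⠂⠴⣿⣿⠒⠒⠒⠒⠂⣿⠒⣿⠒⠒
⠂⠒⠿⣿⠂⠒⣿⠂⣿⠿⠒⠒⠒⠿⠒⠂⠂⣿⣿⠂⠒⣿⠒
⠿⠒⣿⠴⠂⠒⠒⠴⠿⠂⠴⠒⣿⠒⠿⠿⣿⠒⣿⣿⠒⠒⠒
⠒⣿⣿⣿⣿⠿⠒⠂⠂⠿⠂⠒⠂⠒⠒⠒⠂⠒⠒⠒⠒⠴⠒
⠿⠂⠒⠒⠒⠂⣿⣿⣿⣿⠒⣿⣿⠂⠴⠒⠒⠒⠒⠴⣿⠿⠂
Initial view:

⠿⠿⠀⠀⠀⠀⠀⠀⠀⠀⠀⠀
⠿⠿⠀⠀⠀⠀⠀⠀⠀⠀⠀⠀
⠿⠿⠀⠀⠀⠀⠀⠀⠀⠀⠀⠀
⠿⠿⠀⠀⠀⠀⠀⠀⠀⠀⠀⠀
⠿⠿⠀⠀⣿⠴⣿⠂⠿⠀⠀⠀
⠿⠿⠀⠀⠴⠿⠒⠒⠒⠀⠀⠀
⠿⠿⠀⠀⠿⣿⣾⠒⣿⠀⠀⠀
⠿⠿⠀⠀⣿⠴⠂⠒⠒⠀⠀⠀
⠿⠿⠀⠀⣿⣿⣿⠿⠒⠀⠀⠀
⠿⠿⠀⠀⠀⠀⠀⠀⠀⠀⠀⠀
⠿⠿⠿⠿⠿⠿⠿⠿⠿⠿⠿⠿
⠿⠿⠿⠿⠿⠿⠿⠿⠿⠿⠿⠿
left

⠿⠿⠿⠀⠀⠀⠀⠀⠀⠀⠀⠀
⠿⠿⠿⠀⠀⠀⠀⠀⠀⠀⠀⠀
⠿⠿⠿⠀⠀⠀⠀⠀⠀⠀⠀⠀
⠿⠿⠿⠀⠀⠀⠀⠀⠀⠀⠀⠀
⠿⠿⠿⠀⠿⣿⠴⣿⠂⠿⠀⠀
⠿⠿⠿⠀⠿⠴⠿⠒⠒⠒⠀⠀
⠿⠿⠿⠀⠒⠿⣾⠂⠒⣿⠀⠀
⠿⠿⠿⠀⠒⣿⠴⠂⠒⠒⠀⠀
⠿⠿⠿⠀⣿⣿⣿⣿⠿⠒⠀⠀
⠿⠿⠿⠀⠀⠀⠀⠀⠀⠀⠀⠀
⠿⠿⠿⠿⠿⠿⠿⠿⠿⠿⠿⠿
⠿⠿⠿⠿⠿⠿⠿⠿⠿⠿⠿⠿

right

⠿⠿⠀⠀⠀⠀⠀⠀⠀⠀⠀⠀
⠿⠿⠀⠀⠀⠀⠀⠀⠀⠀⠀⠀
⠿⠿⠀⠀⠀⠀⠀⠀⠀⠀⠀⠀
⠿⠿⠀⠀⠀⠀⠀⠀⠀⠀⠀⠀
⠿⠿⠀⠿⣿⠴⣿⠂⠿⠀⠀⠀
⠿⠿⠀⠿⠴⠿⠒⠒⠒⠀⠀⠀
⠿⠿⠀⠒⠿⣿⣾⠒⣿⠀⠀⠀
⠿⠿⠀⠒⣿⠴⠂⠒⠒⠀⠀⠀
⠿⠿⠀⣿⣿⣿⣿⠿⠒⠀⠀⠀
⠿⠿⠀⠀⠀⠀⠀⠀⠀⠀⠀⠀
⠿⠿⠿⠿⠿⠿⠿⠿⠿⠿⠿⠿
⠿⠿⠿⠿⠿⠿⠿⠿⠿⠿⠿⠿

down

⠿⠿⠀⠀⠀⠀⠀⠀⠀⠀⠀⠀
⠿⠿⠀⠀⠀⠀⠀⠀⠀⠀⠀⠀
⠿⠿⠀⠀⠀⠀⠀⠀⠀⠀⠀⠀
⠿⠿⠀⠿⣿⠴⣿⠂⠿⠀⠀⠀
⠿⠿⠀⠿⠴⠿⠒⠒⠒⠀⠀⠀
⠿⠿⠀⠒⠿⣿⠂⠒⣿⠀⠀⠀
⠿⠿⠀⠒⣿⠴⣾⠒⠒⠀⠀⠀
⠿⠿⠀⣿⣿⣿⣿⠿⠒⠀⠀⠀
⠿⠿⠀⠀⠒⠒⠒⠂⣿⠀⠀⠀
⠿⠿⠿⠿⠿⠿⠿⠿⠿⠿⠿⠿
⠿⠿⠿⠿⠿⠿⠿⠿⠿⠿⠿⠿
⠿⠿⠿⠿⠿⠿⠿⠿⠿⠿⠿⠿

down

⠿⠿⠀⠀⠀⠀⠀⠀⠀⠀⠀⠀
⠿⠿⠀⠀⠀⠀⠀⠀⠀⠀⠀⠀
⠿⠿⠀⠿⣿⠴⣿⠂⠿⠀⠀⠀
⠿⠿⠀⠿⠴⠿⠒⠒⠒⠀⠀⠀
⠿⠿⠀⠒⠿⣿⠂⠒⣿⠀⠀⠀
⠿⠿⠀⠒⣿⠴⠂⠒⠒⠀⠀⠀
⠿⠿⠀⣿⣿⣿⣾⠿⠒⠀⠀⠀
⠿⠿⠀⠀⠒⠒⠒⠂⣿⠀⠀⠀
⠿⠿⠿⠿⠿⠿⠿⠿⠿⠿⠿⠿
⠿⠿⠿⠿⠿⠿⠿⠿⠿⠿⠿⠿
⠿⠿⠿⠿⠿⠿⠿⠿⠿⠿⠿⠿
⠿⠿⠿⠿⠿⠿⠿⠿⠿⠿⠿⠿

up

⠿⠿⠀⠀⠀⠀⠀⠀⠀⠀⠀⠀
⠿⠿⠀⠀⠀⠀⠀⠀⠀⠀⠀⠀
⠿⠿⠀⠀⠀⠀⠀⠀⠀⠀⠀⠀
⠿⠿⠀⠿⣿⠴⣿⠂⠿⠀⠀⠀
⠿⠿⠀⠿⠴⠿⠒⠒⠒⠀⠀⠀
⠿⠿⠀⠒⠿⣿⠂⠒⣿⠀⠀⠀
⠿⠿⠀⠒⣿⠴⣾⠒⠒⠀⠀⠀
⠿⠿⠀⣿⣿⣿⣿⠿⠒⠀⠀⠀
⠿⠿⠀⠀⠒⠒⠒⠂⣿⠀⠀⠀
⠿⠿⠿⠿⠿⠿⠿⠿⠿⠿⠿⠿
⠿⠿⠿⠿⠿⠿⠿⠿⠿⠿⠿⠿
⠿⠿⠿⠿⠿⠿⠿⠿⠿⠿⠿⠿

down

⠿⠿⠀⠀⠀⠀⠀⠀⠀⠀⠀⠀
⠿⠿⠀⠀⠀⠀⠀⠀⠀⠀⠀⠀
⠿⠿⠀⠿⣿⠴⣿⠂⠿⠀⠀⠀
⠿⠿⠀⠿⠴⠿⠒⠒⠒⠀⠀⠀
⠿⠿⠀⠒⠿⣿⠂⠒⣿⠀⠀⠀
⠿⠿⠀⠒⣿⠴⠂⠒⠒⠀⠀⠀
⠿⠿⠀⣿⣿⣿⣾⠿⠒⠀⠀⠀
⠿⠿⠀⠀⠒⠒⠒⠂⣿⠀⠀⠀
⠿⠿⠿⠿⠿⠿⠿⠿⠿⠿⠿⠿
⠿⠿⠿⠿⠿⠿⠿⠿⠿⠿⠿⠿
⠿⠿⠿⠿⠿⠿⠿⠿⠿⠿⠿⠿
⠿⠿⠿⠿⠿⠿⠿⠿⠿⠿⠿⠿

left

⠿⠿⠿⠀⠀⠀⠀⠀⠀⠀⠀⠀
⠿⠿⠿⠀⠀⠀⠀⠀⠀⠀⠀⠀
⠿⠿⠿⠀⠿⣿⠴⣿⠂⠿⠀⠀
⠿⠿⠿⠀⠿⠴⠿⠒⠒⠒⠀⠀
⠿⠿⠿⠀⠒⠿⣿⠂⠒⣿⠀⠀
⠿⠿⠿⠀⠒⣿⠴⠂⠒⠒⠀⠀
⠿⠿⠿⠀⣿⣿⣾⣿⠿⠒⠀⠀
⠿⠿⠿⠀⠂⠒⠒⠒⠂⣿⠀⠀
⠿⠿⠿⠿⠿⠿⠿⠿⠿⠿⠿⠿
⠿⠿⠿⠿⠿⠿⠿⠿⠿⠿⠿⠿
⠿⠿⠿⠿⠿⠿⠿⠿⠿⠿⠿⠿
⠿⠿⠿⠿⠿⠿⠿⠿⠿⠿⠿⠿

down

⠿⠿⠿⠀⠀⠀⠀⠀⠀⠀⠀⠀
⠿⠿⠿⠀⠿⣿⠴⣿⠂⠿⠀⠀
⠿⠿⠿⠀⠿⠴⠿⠒⠒⠒⠀⠀
⠿⠿⠿⠀⠒⠿⣿⠂⠒⣿⠀⠀
⠿⠿⠿⠀⠒⣿⠴⠂⠒⠒⠀⠀
⠿⠿⠿⠀⣿⣿⣿⣿⠿⠒⠀⠀
⠿⠿⠿⠀⠂⠒⣾⠒⠂⣿⠀⠀
⠿⠿⠿⠿⠿⠿⠿⠿⠿⠿⠿⠿
⠿⠿⠿⠿⠿⠿⠿⠿⠿⠿⠿⠿
⠿⠿⠿⠿⠿⠿⠿⠿⠿⠿⠿⠿
⠿⠿⠿⠿⠿⠿⠿⠿⠿⠿⠿⠿
⠿⠿⠿⠿⠿⠿⠿⠿⠿⠿⠿⠿

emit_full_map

⠿⣿⠴⣿⠂⠿
⠿⠴⠿⠒⠒⠒
⠒⠿⣿⠂⠒⣿
⠒⣿⠴⠂⠒⠒
⣿⣿⣿⣿⠿⠒
⠂⠒⣾⠒⠂⣿

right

⠿⠿⠀⠀⠀⠀⠀⠀⠀⠀⠀⠀
⠿⠿⠀⠿⣿⠴⣿⠂⠿⠀⠀⠀
⠿⠿⠀⠿⠴⠿⠒⠒⠒⠀⠀⠀
⠿⠿⠀⠒⠿⣿⠂⠒⣿⠀⠀⠀
⠿⠿⠀⠒⣿⠴⠂⠒⠒⠀⠀⠀
⠿⠿⠀⣿⣿⣿⣿⠿⠒⠀⠀⠀
⠿⠿⠀⠂⠒⠒⣾⠂⣿⠀⠀⠀
⠿⠿⠿⠿⠿⠿⠿⠿⠿⠿⠿⠿
⠿⠿⠿⠿⠿⠿⠿⠿⠿⠿⠿⠿
⠿⠿⠿⠿⠿⠿⠿⠿⠿⠿⠿⠿
⠿⠿⠿⠿⠿⠿⠿⠿⠿⠿⠿⠿
⠿⠿⠿⠿⠿⠿⠿⠿⠿⠿⠿⠿

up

⠿⠿⠀⠀⠀⠀⠀⠀⠀⠀⠀⠀
⠿⠿⠀⠀⠀⠀⠀⠀⠀⠀⠀⠀
⠿⠿⠀⠿⣿⠴⣿⠂⠿⠀⠀⠀
⠿⠿⠀⠿⠴⠿⠒⠒⠒⠀⠀⠀
⠿⠿⠀⠒⠿⣿⠂⠒⣿⠀⠀⠀
⠿⠿⠀⠒⣿⠴⠂⠒⠒⠀⠀⠀
⠿⠿⠀⣿⣿⣿⣾⠿⠒⠀⠀⠀
⠿⠿⠀⠂⠒⠒⠒⠂⣿⠀⠀⠀
⠿⠿⠿⠿⠿⠿⠿⠿⠿⠿⠿⠿
⠿⠿⠿⠿⠿⠿⠿⠿⠿⠿⠿⠿
⠿⠿⠿⠿⠿⠿⠿⠿⠿⠿⠿⠿
⠿⠿⠿⠿⠿⠿⠿⠿⠿⠿⠿⠿

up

⠿⠿⠀⠀⠀⠀⠀⠀⠀⠀⠀⠀
⠿⠿⠀⠀⠀⠀⠀⠀⠀⠀⠀⠀
⠿⠿⠀⠀⠀⠀⠀⠀⠀⠀⠀⠀
⠿⠿⠀⠿⣿⠴⣿⠂⠿⠀⠀⠀
⠿⠿⠀⠿⠴⠿⠒⠒⠒⠀⠀⠀
⠿⠿⠀⠒⠿⣿⠂⠒⣿⠀⠀⠀
⠿⠿⠀⠒⣿⠴⣾⠒⠒⠀⠀⠀
⠿⠿⠀⣿⣿⣿⣿⠿⠒⠀⠀⠀
⠿⠿⠀⠂⠒⠒⠒⠂⣿⠀⠀⠀
⠿⠿⠿⠿⠿⠿⠿⠿⠿⠿⠿⠿
⠿⠿⠿⠿⠿⠿⠿⠿⠿⠿⠿⠿
⠿⠿⠿⠿⠿⠿⠿⠿⠿⠿⠿⠿

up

⠿⠿⠀⠀⠀⠀⠀⠀⠀⠀⠀⠀
⠿⠿⠀⠀⠀⠀⠀⠀⠀⠀⠀⠀
⠿⠿⠀⠀⠀⠀⠀⠀⠀⠀⠀⠀
⠿⠿⠀⠀⠀⠀⠀⠀⠀⠀⠀⠀
⠿⠿⠀⠿⣿⠴⣿⠂⠿⠀⠀⠀
⠿⠿⠀⠿⠴⠿⠒⠒⠒⠀⠀⠀
⠿⠿⠀⠒⠿⣿⣾⠒⣿⠀⠀⠀
⠿⠿⠀⠒⣿⠴⠂⠒⠒⠀⠀⠀
⠿⠿⠀⣿⣿⣿⣿⠿⠒⠀⠀⠀
⠿⠿⠀⠂⠒⠒⠒⠂⣿⠀⠀⠀
⠿⠿⠿⠿⠿⠿⠿⠿⠿⠿⠿⠿
⠿⠿⠿⠿⠿⠿⠿⠿⠿⠿⠿⠿

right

⠿⠀⠀⠀⠀⠀⠀⠀⠀⠀⠀⠀
⠿⠀⠀⠀⠀⠀⠀⠀⠀⠀⠀⠀
⠿⠀⠀⠀⠀⠀⠀⠀⠀⠀⠀⠀
⠿⠀⠀⠀⠀⠀⠀⠀⠀⠀⠀⠀
⠿⠀⠿⣿⠴⣿⠂⠿⠂⠀⠀⠀
⠿⠀⠿⠴⠿⠒⠒⠒⠿⠀⠀⠀
⠿⠀⠒⠿⣿⠂⣾⣿⠂⠀⠀⠀
⠿⠀⠒⣿⠴⠂⠒⠒⠴⠀⠀⠀
⠿⠀⣿⣿⣿⣿⠿⠒⠂⠀⠀⠀
⠿⠀⠂⠒⠒⠒⠂⣿⠀⠀⠀⠀
⠿⠿⠿⠿⠿⠿⠿⠿⠿⠿⠿⠿
⠿⠿⠿⠿⠿⠿⠿⠿⠿⠿⠿⠿

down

⠿⠀⠀⠀⠀⠀⠀⠀⠀⠀⠀⠀
⠿⠀⠀⠀⠀⠀⠀⠀⠀⠀⠀⠀
⠿⠀⠀⠀⠀⠀⠀⠀⠀⠀⠀⠀
⠿⠀⠿⣿⠴⣿⠂⠿⠂⠀⠀⠀
⠿⠀⠿⠴⠿⠒⠒⠒⠿⠀⠀⠀
⠿⠀⠒⠿⣿⠂⠒⣿⠂⠀⠀⠀
⠿⠀⠒⣿⠴⠂⣾⠒⠴⠀⠀⠀
⠿⠀⣿⣿⣿⣿⠿⠒⠂⠀⠀⠀
⠿⠀⠂⠒⠒⠒⠂⣿⣿⠀⠀⠀
⠿⠿⠿⠿⠿⠿⠿⠿⠿⠿⠿⠿
⠿⠿⠿⠿⠿⠿⠿⠿⠿⠿⠿⠿
⠿⠿⠿⠿⠿⠿⠿⠿⠿⠿⠿⠿

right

⠀⠀⠀⠀⠀⠀⠀⠀⠀⠀⠀⠀
⠀⠀⠀⠀⠀⠀⠀⠀⠀⠀⠀⠀
⠀⠀⠀⠀⠀⠀⠀⠀⠀⠀⠀⠀
⠀⠿⣿⠴⣿⠂⠿⠂⠀⠀⠀⠀
⠀⠿⠴⠿⠒⠒⠒⠿⠂⠀⠀⠀
⠀⠒⠿⣿⠂⠒⣿⠂⣿⠀⠀⠀
⠀⠒⣿⠴⠂⠒⣾⠴⠿⠀⠀⠀
⠀⣿⣿⣿⣿⠿⠒⠂⠂⠀⠀⠀
⠀⠂⠒⠒⠒⠂⣿⣿⣿⠀⠀⠀
⠿⠿⠿⠿⠿⠿⠿⠿⠿⠿⠿⠿
⠿⠿⠿⠿⠿⠿⠿⠿⠿⠿⠿⠿
⠿⠿⠿⠿⠿⠿⠿⠿⠿⠿⠿⠿

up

⠀⠀⠀⠀⠀⠀⠀⠀⠀⠀⠀⠀
⠀⠀⠀⠀⠀⠀⠀⠀⠀⠀⠀⠀
⠀⠀⠀⠀⠀⠀⠀⠀⠀⠀⠀⠀
⠀⠀⠀⠀⠀⠀⠀⠀⠀⠀⠀⠀
⠀⠿⣿⠴⣿⠂⠿⠂⠂⠀⠀⠀
⠀⠿⠴⠿⠒⠒⠒⠿⠂⠀⠀⠀
⠀⠒⠿⣿⠂⠒⣾⠂⣿⠀⠀⠀
⠀⠒⣿⠴⠂⠒⠒⠴⠿⠀⠀⠀
⠀⣿⣿⣿⣿⠿⠒⠂⠂⠀⠀⠀
⠀⠂⠒⠒⠒⠂⣿⣿⣿⠀⠀⠀
⠿⠿⠿⠿⠿⠿⠿⠿⠿⠿⠿⠿
⠿⠿⠿⠿⠿⠿⠿⠿⠿⠿⠿⠿

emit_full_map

⠿⣿⠴⣿⠂⠿⠂⠂
⠿⠴⠿⠒⠒⠒⠿⠂
⠒⠿⣿⠂⠒⣾⠂⣿
⠒⣿⠴⠂⠒⠒⠴⠿
⣿⣿⣿⣿⠿⠒⠂⠂
⠂⠒⠒⠒⠂⣿⣿⣿

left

⠿⠀⠀⠀⠀⠀⠀⠀⠀⠀⠀⠀
⠿⠀⠀⠀⠀⠀⠀⠀⠀⠀⠀⠀
⠿⠀⠀⠀⠀⠀⠀⠀⠀⠀⠀⠀
⠿⠀⠀⠀⠀⠀⠀⠀⠀⠀⠀⠀
⠿⠀⠿⣿⠴⣿⠂⠿⠂⠂⠀⠀
⠿⠀⠿⠴⠿⠒⠒⠒⠿⠂⠀⠀
⠿⠀⠒⠿⣿⠂⣾⣿⠂⣿⠀⠀
⠿⠀⠒⣿⠴⠂⠒⠒⠴⠿⠀⠀
⠿⠀⣿⣿⣿⣿⠿⠒⠂⠂⠀⠀
⠿⠀⠂⠒⠒⠒⠂⣿⣿⣿⠀⠀
⠿⠿⠿⠿⠿⠿⠿⠿⠿⠿⠿⠿
⠿⠿⠿⠿⠿⠿⠿⠿⠿⠿⠿⠿

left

⠿⠿⠀⠀⠀⠀⠀⠀⠀⠀⠀⠀
⠿⠿⠀⠀⠀⠀⠀⠀⠀⠀⠀⠀
⠿⠿⠀⠀⠀⠀⠀⠀⠀⠀⠀⠀
⠿⠿⠀⠀⠀⠀⠀⠀⠀⠀⠀⠀
⠿⠿⠀⠿⣿⠴⣿⠂⠿⠂⠂⠀
⠿⠿⠀⠿⠴⠿⠒⠒⠒⠿⠂⠀
⠿⠿⠀⠒⠿⣿⣾⠒⣿⠂⣿⠀
⠿⠿⠀⠒⣿⠴⠂⠒⠒⠴⠿⠀
⠿⠿⠀⣿⣿⣿⣿⠿⠒⠂⠂⠀
⠿⠿⠀⠂⠒⠒⠒⠂⣿⣿⣿⠀
⠿⠿⠿⠿⠿⠿⠿⠿⠿⠿⠿⠿
⠿⠿⠿⠿⠿⠿⠿⠿⠿⠿⠿⠿

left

⠿⠿⠿⠀⠀⠀⠀⠀⠀⠀⠀⠀
⠿⠿⠿⠀⠀⠀⠀⠀⠀⠀⠀⠀
⠿⠿⠿⠀⠀⠀⠀⠀⠀⠀⠀⠀
⠿⠿⠿⠀⠀⠀⠀⠀⠀⠀⠀⠀
⠿⠿⠿⠀⠿⣿⠴⣿⠂⠿⠂⠂
⠿⠿⠿⠀⠿⠴⠿⠒⠒⠒⠿⠂
⠿⠿⠿⠀⠒⠿⣾⠂⠒⣿⠂⣿
⠿⠿⠿⠀⠒⣿⠴⠂⠒⠒⠴⠿
⠿⠿⠿⠀⣿⣿⣿⣿⠿⠒⠂⠂
⠿⠿⠿⠀⠂⠒⠒⠒⠂⣿⣿⣿
⠿⠿⠿⠿⠿⠿⠿⠿⠿⠿⠿⠿
⠿⠿⠿⠿⠿⠿⠿⠿⠿⠿⠿⠿

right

⠿⠿⠀⠀⠀⠀⠀⠀⠀⠀⠀⠀
⠿⠿⠀⠀⠀⠀⠀⠀⠀⠀⠀⠀
⠿⠿⠀⠀⠀⠀⠀⠀⠀⠀⠀⠀
⠿⠿⠀⠀⠀⠀⠀⠀⠀⠀⠀⠀
⠿⠿⠀⠿⣿⠴⣿⠂⠿⠂⠂⠀
⠿⠿⠀⠿⠴⠿⠒⠒⠒⠿⠂⠀
⠿⠿⠀⠒⠿⣿⣾⠒⣿⠂⣿⠀
⠿⠿⠀⠒⣿⠴⠂⠒⠒⠴⠿⠀
⠿⠿⠀⣿⣿⣿⣿⠿⠒⠂⠂⠀
⠿⠿⠀⠂⠒⠒⠒⠂⣿⣿⣿⠀
⠿⠿⠿⠿⠿⠿⠿⠿⠿⠿⠿⠿
⠿⠿⠿⠿⠿⠿⠿⠿⠿⠿⠿⠿

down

⠿⠿⠀⠀⠀⠀⠀⠀⠀⠀⠀⠀
⠿⠿⠀⠀⠀⠀⠀⠀⠀⠀⠀⠀
⠿⠿⠀⠀⠀⠀⠀⠀⠀⠀⠀⠀
⠿⠿⠀⠿⣿⠴⣿⠂⠿⠂⠂⠀
⠿⠿⠀⠿⠴⠿⠒⠒⠒⠿⠂⠀
⠿⠿⠀⠒⠿⣿⠂⠒⣿⠂⣿⠀
⠿⠿⠀⠒⣿⠴⣾⠒⠒⠴⠿⠀
⠿⠿⠀⣿⣿⣿⣿⠿⠒⠂⠂⠀
⠿⠿⠀⠂⠒⠒⠒⠂⣿⣿⣿⠀
⠿⠿⠿⠿⠿⠿⠿⠿⠿⠿⠿⠿
⠿⠿⠿⠿⠿⠿⠿⠿⠿⠿⠿⠿
⠿⠿⠿⠿⠿⠿⠿⠿⠿⠿⠿⠿
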